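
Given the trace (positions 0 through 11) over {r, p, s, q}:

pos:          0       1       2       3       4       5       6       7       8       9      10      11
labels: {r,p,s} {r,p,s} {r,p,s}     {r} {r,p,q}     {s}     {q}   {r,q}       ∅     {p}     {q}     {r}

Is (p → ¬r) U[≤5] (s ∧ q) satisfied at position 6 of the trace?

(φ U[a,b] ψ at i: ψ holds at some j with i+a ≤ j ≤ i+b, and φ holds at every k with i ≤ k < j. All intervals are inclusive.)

Need some j in [6,11] with (s ∧ q), and (p → ¬r) at every k in [6,j-1].
  j=6: (s ∧ q) false.
  j=7: (s ∧ q) false.
  j=8: (s ∧ q) false.
  j=9: (s ∧ q) false.
  j=10: (s ∧ q) false.
  j=11: (s ∧ q) false.
No j in the window works → until fails.

Does not hold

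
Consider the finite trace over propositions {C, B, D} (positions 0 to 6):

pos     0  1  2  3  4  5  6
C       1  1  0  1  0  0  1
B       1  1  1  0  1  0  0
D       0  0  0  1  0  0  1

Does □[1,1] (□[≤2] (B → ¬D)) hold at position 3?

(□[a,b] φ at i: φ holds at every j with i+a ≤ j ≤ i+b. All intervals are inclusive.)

Check □[≤2] (B → ¬D) at every j in [4,4]:
  j=4: holds on [4,6]
All positions satisfy it → formula holds.

Holds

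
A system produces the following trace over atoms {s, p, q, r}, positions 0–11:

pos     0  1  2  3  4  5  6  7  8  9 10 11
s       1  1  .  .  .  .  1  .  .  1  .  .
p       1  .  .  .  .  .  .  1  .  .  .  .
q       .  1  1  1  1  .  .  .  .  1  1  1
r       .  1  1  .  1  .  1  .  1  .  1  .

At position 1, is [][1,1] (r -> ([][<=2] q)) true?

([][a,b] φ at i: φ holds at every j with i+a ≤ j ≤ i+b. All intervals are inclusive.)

True

Check (r -> ([][<=2] q)) at every j in [2,2]:
  j=2: antecedent true; consequent holds on [2,4] → ✓
All positions satisfy it → formula holds.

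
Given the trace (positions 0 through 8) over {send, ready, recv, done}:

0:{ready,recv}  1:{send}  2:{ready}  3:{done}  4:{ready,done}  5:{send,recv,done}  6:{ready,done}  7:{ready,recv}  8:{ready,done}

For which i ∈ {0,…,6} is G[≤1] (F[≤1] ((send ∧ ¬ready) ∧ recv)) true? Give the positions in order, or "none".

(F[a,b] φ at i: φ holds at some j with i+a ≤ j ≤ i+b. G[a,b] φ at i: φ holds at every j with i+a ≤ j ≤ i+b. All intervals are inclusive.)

Evaluate at each i in [0,6]:
  i=0: ✗ (fails at j=0)
  i=1: ✗ (fails at j=1)
  i=2: ✗ (fails at j=2)
  i=3: ✗ (fails at j=3)
  i=4: ✓ (all of [4,5])
  i=5: ✗ (fails at j=6)
  i=6: ✗ (fails at j=6)

4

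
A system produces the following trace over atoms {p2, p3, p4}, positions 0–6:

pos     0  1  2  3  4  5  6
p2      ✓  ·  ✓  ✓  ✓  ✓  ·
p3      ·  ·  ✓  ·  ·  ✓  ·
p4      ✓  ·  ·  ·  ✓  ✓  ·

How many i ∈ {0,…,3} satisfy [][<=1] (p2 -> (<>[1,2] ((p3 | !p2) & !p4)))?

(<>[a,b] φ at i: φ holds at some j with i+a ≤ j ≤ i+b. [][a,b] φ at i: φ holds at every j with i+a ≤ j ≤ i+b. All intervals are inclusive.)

1

Evaluate at each i in [0,3]:
  i=0: ✓ (all of [0,1])
  i=1: ✗ (fails at j=2)
  i=2: ✗ (fails at j=2)
  i=3: ✗ (fails at j=3)
Positions where it holds: {0} → 1.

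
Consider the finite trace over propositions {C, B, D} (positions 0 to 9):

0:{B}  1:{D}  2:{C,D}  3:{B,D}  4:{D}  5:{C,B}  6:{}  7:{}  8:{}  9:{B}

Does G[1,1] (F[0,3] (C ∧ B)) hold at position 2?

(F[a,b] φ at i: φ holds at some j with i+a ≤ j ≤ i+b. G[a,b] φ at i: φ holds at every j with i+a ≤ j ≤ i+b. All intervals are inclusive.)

Yes

Check F[0,3] (C ∧ B) at every j in [3,3]:
  j=3: holds (witness at 5)
All positions satisfy it → formula holds.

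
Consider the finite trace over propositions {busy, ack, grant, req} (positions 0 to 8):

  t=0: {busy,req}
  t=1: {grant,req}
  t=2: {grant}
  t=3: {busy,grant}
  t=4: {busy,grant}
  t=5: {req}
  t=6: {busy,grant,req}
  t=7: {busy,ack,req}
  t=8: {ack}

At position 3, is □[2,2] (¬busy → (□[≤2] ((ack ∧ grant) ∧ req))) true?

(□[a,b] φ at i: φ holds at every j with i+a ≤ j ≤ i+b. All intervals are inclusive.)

No

Check (¬busy → (□[≤2] ((ack ∧ grant) ∧ req))) at every j in [5,5]:
  j=5: antecedent true; consequent fails at 5 → ✗
Fails at j=5 → formula fails.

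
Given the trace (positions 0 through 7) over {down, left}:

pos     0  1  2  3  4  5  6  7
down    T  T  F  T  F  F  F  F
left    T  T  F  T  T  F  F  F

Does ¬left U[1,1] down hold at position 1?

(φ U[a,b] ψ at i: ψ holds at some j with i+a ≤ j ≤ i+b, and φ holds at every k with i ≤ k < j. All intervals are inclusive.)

False

Need some j in [2,2] with down, and ¬left at every k in [1,j-1].
  j=2: down false.
No j in the window works → until fails.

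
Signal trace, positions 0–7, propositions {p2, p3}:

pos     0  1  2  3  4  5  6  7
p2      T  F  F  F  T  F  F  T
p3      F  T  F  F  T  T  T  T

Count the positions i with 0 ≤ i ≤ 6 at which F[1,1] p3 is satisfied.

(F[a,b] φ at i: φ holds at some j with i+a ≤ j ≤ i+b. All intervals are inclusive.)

5

Evaluate at each i in [0,6]:
  i=0: ✓ (witness j=1)
  i=1: ✗ (none in [2,2])
  i=2: ✗ (none in [3,3])
  i=3: ✓ (witness j=4)
  i=4: ✓ (witness j=5)
  i=5: ✓ (witness j=6)
  i=6: ✓ (witness j=7)
Positions where it holds: {0, 3, 4, 5, 6} → 5.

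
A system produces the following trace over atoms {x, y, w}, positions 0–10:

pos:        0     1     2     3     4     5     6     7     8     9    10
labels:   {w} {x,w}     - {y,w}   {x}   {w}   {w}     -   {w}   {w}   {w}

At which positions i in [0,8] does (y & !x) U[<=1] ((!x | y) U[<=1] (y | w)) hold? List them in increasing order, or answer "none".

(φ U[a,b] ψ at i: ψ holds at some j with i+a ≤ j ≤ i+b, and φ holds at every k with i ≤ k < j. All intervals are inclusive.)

0, 1, 2, 3, 5, 6, 7, 8

Evaluate at each i in [0,8]:
  i=0: ✓ (rhs at j=0)
  i=1: ✓ (rhs at j=1)
  i=2: ✓ (rhs at j=2)
  i=3: ✓ (rhs at j=3)
  i=4: ✗ (lhs fails at k=4 before rhs at j=5)
  i=5: ✓ (rhs at j=5)
  i=6: ✓ (rhs at j=6)
  i=7: ✓ (rhs at j=7)
  i=8: ✓ (rhs at j=8)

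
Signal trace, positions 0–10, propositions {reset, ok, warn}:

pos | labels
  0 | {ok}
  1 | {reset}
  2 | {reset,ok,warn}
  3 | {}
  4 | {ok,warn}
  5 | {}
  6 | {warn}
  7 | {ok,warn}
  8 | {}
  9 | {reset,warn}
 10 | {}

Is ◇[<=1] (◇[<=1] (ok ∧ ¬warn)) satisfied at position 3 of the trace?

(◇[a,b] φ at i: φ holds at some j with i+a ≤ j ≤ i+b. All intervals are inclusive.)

No

Check ◇[<=1] (ok ∧ ¬warn) at each j in [3,4]:
  j=3: fails (none in [3,4])
  j=4: fails (none in [4,5])
No position in the window satisfies it → formula fails.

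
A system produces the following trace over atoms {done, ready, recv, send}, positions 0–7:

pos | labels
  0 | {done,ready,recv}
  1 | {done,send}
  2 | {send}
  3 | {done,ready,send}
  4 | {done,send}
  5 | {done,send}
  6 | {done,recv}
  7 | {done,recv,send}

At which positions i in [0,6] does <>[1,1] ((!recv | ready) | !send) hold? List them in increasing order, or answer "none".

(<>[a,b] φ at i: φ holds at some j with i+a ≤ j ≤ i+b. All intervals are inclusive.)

Evaluate at each i in [0,6]:
  i=0: ✓ (witness j=1)
  i=1: ✓ (witness j=2)
  i=2: ✓ (witness j=3)
  i=3: ✓ (witness j=4)
  i=4: ✓ (witness j=5)
  i=5: ✓ (witness j=6)
  i=6: ✗ (none in [7,7])

0, 1, 2, 3, 4, 5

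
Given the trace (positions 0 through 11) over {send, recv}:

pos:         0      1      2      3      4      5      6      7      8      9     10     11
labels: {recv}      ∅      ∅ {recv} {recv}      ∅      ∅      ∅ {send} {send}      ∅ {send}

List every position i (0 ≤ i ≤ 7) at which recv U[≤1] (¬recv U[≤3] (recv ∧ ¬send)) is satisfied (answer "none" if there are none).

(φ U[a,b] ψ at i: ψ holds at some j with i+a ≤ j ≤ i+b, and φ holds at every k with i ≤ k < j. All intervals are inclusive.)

0, 1, 2, 3, 4

Evaluate at each i in [0,7]:
  i=0: ✓ (rhs at j=0)
  i=1: ✓ (rhs at j=1)
  i=2: ✓ (rhs at j=2)
  i=3: ✓ (rhs at j=3)
  i=4: ✓ (rhs at j=4)
  i=5: ✗ (no rhs in [5,6])
  i=6: ✗ (no rhs in [6,7])
  i=7: ✗ (no rhs in [7,8])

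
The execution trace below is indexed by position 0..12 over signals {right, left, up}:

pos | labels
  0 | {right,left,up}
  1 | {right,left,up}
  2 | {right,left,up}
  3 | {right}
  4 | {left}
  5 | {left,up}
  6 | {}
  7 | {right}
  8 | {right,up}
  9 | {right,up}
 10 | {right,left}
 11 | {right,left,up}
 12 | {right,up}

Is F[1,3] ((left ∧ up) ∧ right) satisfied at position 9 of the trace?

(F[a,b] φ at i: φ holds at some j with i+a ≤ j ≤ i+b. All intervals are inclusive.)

Check ((left ∧ up) ∧ right) at each j in [10,12]:
  j=10: false
  j=11: true
  j=12: false
Found at j=11 → formula holds.

Holds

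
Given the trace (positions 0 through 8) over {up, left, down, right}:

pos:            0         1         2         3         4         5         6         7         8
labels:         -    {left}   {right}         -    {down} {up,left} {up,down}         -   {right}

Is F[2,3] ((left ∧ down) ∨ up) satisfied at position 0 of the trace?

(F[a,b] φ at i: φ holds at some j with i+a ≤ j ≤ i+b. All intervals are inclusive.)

Check ((left ∧ down) ∨ up) at each j in [2,3]:
  j=2: false
  j=3: false
No position in the window satisfies it → formula fails.

False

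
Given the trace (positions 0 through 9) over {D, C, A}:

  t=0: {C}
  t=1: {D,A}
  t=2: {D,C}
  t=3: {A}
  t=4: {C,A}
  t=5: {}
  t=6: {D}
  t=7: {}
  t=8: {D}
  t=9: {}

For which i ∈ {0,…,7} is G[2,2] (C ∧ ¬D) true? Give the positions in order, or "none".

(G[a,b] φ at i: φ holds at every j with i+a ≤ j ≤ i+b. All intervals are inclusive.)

Evaluate at each i in [0,7]:
  i=0: ✗ (fails at j=2)
  i=1: ✗ (fails at j=3)
  i=2: ✓ (all of [4,4])
  i=3: ✗ (fails at j=5)
  i=4: ✗ (fails at j=6)
  i=5: ✗ (fails at j=7)
  i=6: ✗ (fails at j=8)
  i=7: ✗ (fails at j=9)

2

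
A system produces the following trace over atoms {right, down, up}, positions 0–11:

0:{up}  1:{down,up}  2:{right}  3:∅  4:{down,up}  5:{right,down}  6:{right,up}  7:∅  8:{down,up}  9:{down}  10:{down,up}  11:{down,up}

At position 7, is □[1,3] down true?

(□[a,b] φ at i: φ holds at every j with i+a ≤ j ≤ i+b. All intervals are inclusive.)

Check down at every j in [8,10]:
  j=8: true
  j=9: true
  j=10: true
All positions satisfy it → formula holds.

True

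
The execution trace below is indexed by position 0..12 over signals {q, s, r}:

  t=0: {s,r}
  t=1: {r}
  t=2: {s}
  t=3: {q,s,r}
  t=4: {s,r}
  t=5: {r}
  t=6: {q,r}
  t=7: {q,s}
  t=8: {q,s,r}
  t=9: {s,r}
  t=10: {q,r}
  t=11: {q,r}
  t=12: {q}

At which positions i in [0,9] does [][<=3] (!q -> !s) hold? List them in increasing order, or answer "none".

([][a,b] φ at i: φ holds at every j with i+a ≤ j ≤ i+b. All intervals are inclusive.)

5

Evaluate at each i in [0,9]:
  i=0: ✗ (fails at j=0)
  i=1: ✗ (fails at j=2)
  i=2: ✗ (fails at j=2)
  i=3: ✗ (fails at j=4)
  i=4: ✗ (fails at j=4)
  i=5: ✓ (all of [5,8])
  i=6: ✗ (fails at j=9)
  i=7: ✗ (fails at j=9)
  i=8: ✗ (fails at j=9)
  i=9: ✗ (fails at j=9)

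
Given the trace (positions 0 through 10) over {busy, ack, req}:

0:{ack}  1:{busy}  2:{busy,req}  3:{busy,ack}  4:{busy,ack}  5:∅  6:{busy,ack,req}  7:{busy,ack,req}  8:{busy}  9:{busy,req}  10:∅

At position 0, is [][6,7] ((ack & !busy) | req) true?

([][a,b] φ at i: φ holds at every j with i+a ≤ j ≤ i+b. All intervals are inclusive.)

Holds

Check ((ack & !busy) | req) at every j in [6,7]:
  j=6: true
  j=7: true
All positions satisfy it → formula holds.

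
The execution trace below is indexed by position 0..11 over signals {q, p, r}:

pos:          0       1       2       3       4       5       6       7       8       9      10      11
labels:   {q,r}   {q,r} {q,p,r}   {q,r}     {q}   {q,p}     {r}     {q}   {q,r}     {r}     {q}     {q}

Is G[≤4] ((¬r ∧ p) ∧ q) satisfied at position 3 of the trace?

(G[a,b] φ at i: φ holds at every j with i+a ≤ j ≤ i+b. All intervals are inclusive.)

Check ((¬r ∧ p) ∧ q) at every j in [3,7]:
  j=3: false
  j=4: false
  j=5: true
  j=6: false
  j=7: false
Fails at j=3 → formula fails.

No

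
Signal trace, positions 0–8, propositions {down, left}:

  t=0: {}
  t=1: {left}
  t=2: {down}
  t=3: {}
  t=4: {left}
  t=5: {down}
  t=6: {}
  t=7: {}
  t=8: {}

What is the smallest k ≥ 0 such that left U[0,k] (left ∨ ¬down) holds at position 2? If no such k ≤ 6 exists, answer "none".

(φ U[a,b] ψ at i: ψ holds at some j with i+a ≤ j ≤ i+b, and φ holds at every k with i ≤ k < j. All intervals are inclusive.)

Need earliest j ≥ 2 with (left ∨ ¬down), and left at every k in [2,j-1].
  j=2: rhs fails.
  j=3: rhs holds but lhs fails at k=2.
  j=4: rhs holds but lhs fails at k=2.
  j=5: rhs fails.
  j=6: rhs holds but lhs fails at k=2.
  j=7: rhs holds but lhs fails at k=2.
  j=8: rhs holds but lhs fails at k=2.
No witness within the range → none.

none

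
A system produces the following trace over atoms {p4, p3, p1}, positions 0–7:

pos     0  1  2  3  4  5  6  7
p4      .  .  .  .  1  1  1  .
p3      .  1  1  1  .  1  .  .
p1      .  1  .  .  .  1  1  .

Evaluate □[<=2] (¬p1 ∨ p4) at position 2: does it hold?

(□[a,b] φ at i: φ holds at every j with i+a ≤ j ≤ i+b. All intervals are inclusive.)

True

Check (¬p1 ∨ p4) at every j in [2,4]:
  j=2: true
  j=3: true
  j=4: true
All positions satisfy it → formula holds.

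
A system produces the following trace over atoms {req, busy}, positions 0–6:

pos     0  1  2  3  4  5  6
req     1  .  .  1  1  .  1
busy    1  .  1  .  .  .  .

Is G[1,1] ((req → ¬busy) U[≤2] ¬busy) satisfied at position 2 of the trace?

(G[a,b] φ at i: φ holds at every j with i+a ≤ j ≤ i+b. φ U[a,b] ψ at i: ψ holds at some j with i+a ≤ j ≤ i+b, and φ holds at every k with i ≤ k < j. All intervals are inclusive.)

Check ((req → ¬busy) U[≤2] ¬busy) at every j in [3,3]:
  j=3: holds
All positions satisfy it → formula holds.

True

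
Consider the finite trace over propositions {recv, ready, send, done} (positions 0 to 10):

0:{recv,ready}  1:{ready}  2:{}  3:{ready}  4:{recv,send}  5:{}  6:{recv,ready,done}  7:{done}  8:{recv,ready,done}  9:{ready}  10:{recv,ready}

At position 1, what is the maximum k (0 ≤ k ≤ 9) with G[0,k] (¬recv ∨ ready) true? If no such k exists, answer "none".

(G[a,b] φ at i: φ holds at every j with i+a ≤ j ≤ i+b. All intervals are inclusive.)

(¬recv ∨ ready) must hold from j=1 onward; find where it first fails.
  j=1: holds
  j=2: holds
  j=3: holds
  j=4: fails
Holds on [1,3], so largest k = 2.

2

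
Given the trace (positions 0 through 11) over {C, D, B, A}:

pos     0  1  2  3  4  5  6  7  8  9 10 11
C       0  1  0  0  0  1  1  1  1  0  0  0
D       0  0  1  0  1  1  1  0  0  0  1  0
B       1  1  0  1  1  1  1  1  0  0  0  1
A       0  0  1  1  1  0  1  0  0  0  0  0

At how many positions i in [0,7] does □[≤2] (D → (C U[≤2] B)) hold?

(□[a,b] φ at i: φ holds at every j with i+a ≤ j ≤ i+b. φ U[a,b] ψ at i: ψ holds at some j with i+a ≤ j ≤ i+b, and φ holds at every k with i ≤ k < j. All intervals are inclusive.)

5

Evaluate at each i in [0,7]:
  i=0: ✗ (fails at j=2)
  i=1: ✗ (fails at j=2)
  i=2: ✗ (fails at j=2)
  i=3: ✓ (all of [3,5])
  i=4: ✓ (all of [4,6])
  i=5: ✓ (all of [5,7])
  i=6: ✓ (all of [6,8])
  i=7: ✓ (all of [7,9])
Positions where it holds: {3, 4, 5, 6, 7} → 5.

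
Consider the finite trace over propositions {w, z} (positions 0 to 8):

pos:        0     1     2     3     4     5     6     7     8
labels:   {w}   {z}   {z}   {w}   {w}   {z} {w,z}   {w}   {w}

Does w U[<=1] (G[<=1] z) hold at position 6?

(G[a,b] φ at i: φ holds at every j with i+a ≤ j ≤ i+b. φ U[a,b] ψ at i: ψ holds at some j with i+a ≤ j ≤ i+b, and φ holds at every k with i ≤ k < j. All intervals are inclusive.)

Need some j in [6,7] with G[<=1] z, and w at every k in [6,j-1].
  j=6: G[<=1] z — fails at 7.
  j=7: G[<=1] z — fails at 7.
No j in the window works → until fails.

No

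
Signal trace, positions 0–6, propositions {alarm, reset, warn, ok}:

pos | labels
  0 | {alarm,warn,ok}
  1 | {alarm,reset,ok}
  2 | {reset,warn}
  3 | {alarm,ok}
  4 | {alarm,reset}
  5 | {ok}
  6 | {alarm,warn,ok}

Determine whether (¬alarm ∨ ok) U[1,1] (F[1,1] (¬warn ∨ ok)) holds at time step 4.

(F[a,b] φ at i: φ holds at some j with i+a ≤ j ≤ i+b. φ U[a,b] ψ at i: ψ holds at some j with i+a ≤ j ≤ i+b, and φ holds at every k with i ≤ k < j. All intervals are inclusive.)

Need some j in [5,5] with F[1,1] (¬warn ∨ ok), and (¬alarm ∨ ok) at every k in [4,j-1].
  j=5: F[1,1] (¬warn ∨ ok) holds, but (¬alarm ∨ ok) fails at k=4 → not this j.
No j in the window works → until fails.

No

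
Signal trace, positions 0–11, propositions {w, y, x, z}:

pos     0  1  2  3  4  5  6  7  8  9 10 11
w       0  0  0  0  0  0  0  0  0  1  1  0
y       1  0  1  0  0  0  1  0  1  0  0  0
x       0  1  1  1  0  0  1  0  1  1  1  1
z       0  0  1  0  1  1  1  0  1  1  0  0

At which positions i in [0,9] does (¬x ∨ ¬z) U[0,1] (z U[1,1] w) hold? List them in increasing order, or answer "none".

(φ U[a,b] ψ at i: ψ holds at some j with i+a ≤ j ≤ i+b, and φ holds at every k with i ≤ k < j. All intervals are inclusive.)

7, 8, 9

Evaluate at each i in [0,9]:
  i=0: ✗ (no rhs in [0,1])
  i=1: ✗ (no rhs in [1,2])
  i=2: ✗ (no rhs in [2,3])
  i=3: ✗ (no rhs in [3,4])
  i=4: ✗ (no rhs in [4,5])
  i=5: ✗ (no rhs in [5,6])
  i=6: ✗ (no rhs in [6,7])
  i=7: ✓ (rhs at j=8; lhs holds on [7,7])
  i=8: ✓ (rhs at j=8)
  i=9: ✓ (rhs at j=9)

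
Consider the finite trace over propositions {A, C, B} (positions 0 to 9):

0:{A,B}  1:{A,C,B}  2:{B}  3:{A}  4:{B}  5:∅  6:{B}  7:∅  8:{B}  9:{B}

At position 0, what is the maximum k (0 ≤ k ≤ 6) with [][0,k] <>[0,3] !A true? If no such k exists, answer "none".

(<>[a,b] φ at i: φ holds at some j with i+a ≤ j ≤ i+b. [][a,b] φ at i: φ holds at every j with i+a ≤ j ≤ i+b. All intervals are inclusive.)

6

<>[0,3] !A must hold from j=0 onward; find where it first fails.
  j=0: holds
  j=1: holds
  j=2: holds
  j=3: holds
  j=4: holds
  j=5: holds
  j=6: holds
Holds through j=6; largest k = 6.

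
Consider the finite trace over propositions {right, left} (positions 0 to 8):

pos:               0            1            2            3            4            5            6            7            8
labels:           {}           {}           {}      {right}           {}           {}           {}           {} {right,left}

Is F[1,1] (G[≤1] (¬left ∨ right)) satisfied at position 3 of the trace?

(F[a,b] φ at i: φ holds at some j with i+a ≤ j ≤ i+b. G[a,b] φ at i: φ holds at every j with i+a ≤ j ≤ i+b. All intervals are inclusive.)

Holds

Check G[≤1] (¬left ∨ right) at each j in [4,4]:
  j=4: holds on [4,5]
Found at j=4 → formula holds.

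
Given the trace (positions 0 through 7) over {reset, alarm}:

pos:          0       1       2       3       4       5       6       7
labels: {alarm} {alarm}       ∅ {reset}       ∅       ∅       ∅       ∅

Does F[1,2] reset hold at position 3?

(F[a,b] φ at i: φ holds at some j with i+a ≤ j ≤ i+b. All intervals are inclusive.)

Does not hold

Check reset at each j in [4,5]:
  j=4: false
  j=5: false
No position in the window satisfies it → formula fails.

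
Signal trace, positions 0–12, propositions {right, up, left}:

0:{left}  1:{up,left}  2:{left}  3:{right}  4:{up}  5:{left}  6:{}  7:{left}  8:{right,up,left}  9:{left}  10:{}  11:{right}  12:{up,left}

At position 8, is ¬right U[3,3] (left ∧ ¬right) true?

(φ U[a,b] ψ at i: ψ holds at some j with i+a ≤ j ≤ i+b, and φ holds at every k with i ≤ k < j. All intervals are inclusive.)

Need some j in [11,11] with (left ∧ ¬right), and ¬right at every k in [8,j-1].
  j=11: (left ∧ ¬right) false.
No j in the window works → until fails.

Does not hold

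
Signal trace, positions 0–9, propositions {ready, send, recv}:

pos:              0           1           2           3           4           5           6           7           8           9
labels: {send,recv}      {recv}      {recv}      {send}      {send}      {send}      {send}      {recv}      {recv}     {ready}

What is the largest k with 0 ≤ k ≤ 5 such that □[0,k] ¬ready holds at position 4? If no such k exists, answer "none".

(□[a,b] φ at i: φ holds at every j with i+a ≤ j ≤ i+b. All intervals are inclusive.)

¬ready must hold from j=4 onward; find where it first fails.
  j=4: holds
  j=5: holds
  j=6: holds
  j=7: holds
  j=8: holds
  j=9: fails
Holds on [4,8], so largest k = 4.

4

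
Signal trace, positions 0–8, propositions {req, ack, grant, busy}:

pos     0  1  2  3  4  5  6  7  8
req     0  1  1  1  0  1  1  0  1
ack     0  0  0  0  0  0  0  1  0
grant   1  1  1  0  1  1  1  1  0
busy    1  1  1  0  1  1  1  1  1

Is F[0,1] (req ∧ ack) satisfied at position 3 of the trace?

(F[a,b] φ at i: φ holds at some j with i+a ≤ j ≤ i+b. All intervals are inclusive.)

Check (req ∧ ack) at each j in [3,4]:
  j=3: false
  j=4: false
No position in the window satisfies it → formula fails.

No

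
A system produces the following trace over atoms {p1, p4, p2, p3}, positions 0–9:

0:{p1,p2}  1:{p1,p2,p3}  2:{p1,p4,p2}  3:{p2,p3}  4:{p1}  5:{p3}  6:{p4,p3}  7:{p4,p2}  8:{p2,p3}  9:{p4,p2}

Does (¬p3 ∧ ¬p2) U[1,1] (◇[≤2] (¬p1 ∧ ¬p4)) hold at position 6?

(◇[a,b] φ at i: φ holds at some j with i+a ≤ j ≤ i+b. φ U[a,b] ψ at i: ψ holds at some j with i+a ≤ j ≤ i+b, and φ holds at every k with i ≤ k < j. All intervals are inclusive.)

Does not hold

Need some j in [7,7] with ◇[≤2] (¬p1 ∧ ¬p4), and (¬p3 ∧ ¬p2) at every k in [6,j-1].
  j=7: ◇[≤2] (¬p1 ∧ ¬p4) holds, but (¬p3 ∧ ¬p2) fails at k=6 → not this j.
No j in the window works → until fails.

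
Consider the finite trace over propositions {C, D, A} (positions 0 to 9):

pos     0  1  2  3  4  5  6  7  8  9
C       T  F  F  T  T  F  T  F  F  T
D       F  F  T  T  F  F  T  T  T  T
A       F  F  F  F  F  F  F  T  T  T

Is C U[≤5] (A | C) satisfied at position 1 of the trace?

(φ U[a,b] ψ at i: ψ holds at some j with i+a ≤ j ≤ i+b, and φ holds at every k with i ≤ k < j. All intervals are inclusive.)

Does not hold

Need some j in [1,6] with (A | C), and C at every k in [1,j-1].
  j=1: (A | C) false.
  j=2: (A | C) false.
  j=3: (A | C) holds, but C fails at k=1 → not this j.
  j=4: (A | C) holds, but C fails at k=1 → not this j.
  j=5: (A | C) false.
  j=6: (A | C) holds, but C fails at k=1 → not this j.
No j in the window works → until fails.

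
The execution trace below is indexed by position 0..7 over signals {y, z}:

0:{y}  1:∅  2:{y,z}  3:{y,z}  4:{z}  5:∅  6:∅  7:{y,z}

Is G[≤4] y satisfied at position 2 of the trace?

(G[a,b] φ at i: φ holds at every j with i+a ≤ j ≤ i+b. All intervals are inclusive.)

Check y at every j in [2,6]:
  j=2: true
  j=3: true
  j=4: false
  j=5: false
  j=6: false
Fails at j=4 → formula fails.

No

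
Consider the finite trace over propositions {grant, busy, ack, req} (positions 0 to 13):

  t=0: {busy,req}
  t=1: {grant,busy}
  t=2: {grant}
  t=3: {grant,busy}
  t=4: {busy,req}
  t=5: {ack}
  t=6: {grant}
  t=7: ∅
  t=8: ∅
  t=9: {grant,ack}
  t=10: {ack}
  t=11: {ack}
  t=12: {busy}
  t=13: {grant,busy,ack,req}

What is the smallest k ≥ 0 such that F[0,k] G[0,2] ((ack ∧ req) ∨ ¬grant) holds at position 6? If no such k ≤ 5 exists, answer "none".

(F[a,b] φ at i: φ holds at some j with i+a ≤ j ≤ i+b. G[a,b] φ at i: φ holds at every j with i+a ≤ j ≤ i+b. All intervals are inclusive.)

Scan j = 6,7,… for G[0,2] ((ack ∧ req) ∨ ¬grant):
  j=6: fails
  j=7: fails
  j=8: fails
  j=9: fails
  j=10: holds
First hit at j=10, so smallest k = 10-6 = 4.

4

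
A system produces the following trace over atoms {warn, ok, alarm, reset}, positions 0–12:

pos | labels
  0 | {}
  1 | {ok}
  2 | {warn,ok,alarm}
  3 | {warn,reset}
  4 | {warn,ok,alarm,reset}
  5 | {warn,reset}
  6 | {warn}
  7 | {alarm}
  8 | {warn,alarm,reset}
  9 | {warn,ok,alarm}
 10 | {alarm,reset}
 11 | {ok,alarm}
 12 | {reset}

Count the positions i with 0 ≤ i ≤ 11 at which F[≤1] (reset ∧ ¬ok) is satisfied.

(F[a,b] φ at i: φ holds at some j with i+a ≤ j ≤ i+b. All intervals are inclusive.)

9

Evaluate at each i in [0,11]:
  i=0: ✗ (none in [0,1])
  i=1: ✗ (none in [1,2])
  i=2: ✓ (witness j=3)
  i=3: ✓ (witness j=3)
  i=4: ✓ (witness j=5)
  i=5: ✓ (witness j=5)
  i=6: ✗ (none in [6,7])
  i=7: ✓ (witness j=8)
  i=8: ✓ (witness j=8)
  i=9: ✓ (witness j=10)
  i=10: ✓ (witness j=10)
  i=11: ✓ (witness j=12)
Positions where it holds: {2, 3, 4, 5, 7, 8, 9, 10, 11} → 9.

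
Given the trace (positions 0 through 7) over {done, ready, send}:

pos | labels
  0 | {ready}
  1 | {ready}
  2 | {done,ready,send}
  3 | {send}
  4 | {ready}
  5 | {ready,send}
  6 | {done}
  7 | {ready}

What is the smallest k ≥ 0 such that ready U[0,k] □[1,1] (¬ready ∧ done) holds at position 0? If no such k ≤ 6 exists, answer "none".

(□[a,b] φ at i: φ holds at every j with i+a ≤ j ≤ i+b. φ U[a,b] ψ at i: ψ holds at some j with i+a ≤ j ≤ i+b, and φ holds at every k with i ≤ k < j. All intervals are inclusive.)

none

Need earliest j ≥ 0 with □[1,1] (¬ready ∧ done), and ready at every k in [0,j-1].
  j=0: rhs fails.
  j=1: rhs fails.
  j=2: rhs fails.
  j=3: rhs fails.
  j=4: rhs fails.
  j=5: rhs holds but lhs fails at k=3.
  j=6: rhs fails.
No witness within the range → none.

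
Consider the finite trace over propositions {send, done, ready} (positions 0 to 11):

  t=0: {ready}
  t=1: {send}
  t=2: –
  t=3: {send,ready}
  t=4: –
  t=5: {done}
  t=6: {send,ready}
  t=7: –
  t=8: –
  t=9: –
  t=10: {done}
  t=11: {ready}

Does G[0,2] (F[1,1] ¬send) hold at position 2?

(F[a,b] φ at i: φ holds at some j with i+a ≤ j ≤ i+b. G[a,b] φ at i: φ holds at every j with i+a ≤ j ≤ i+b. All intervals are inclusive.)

Does not hold

Check F[1,1] ¬send at every j in [2,4]:
  j=2: fails (none in [3,3])
  j=3: holds (witness at 4)
  j=4: holds (witness at 5)
Fails at j=2 → formula fails.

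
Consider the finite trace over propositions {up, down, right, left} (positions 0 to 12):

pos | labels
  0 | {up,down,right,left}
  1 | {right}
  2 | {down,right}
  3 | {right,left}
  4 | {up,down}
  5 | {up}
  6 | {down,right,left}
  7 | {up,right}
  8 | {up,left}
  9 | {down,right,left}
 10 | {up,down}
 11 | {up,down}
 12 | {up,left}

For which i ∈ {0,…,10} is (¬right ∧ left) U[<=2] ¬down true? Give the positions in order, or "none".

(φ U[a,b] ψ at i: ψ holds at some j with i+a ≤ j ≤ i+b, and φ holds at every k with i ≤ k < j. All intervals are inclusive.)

Evaluate at each i in [0,10]:
  i=0: ✗ (lhs fails at k=0 before rhs at j=1)
  i=1: ✓ (rhs at j=1)
  i=2: ✗ (lhs fails at k=2 before rhs at j=3)
  i=3: ✓ (rhs at j=3)
  i=4: ✗ (lhs fails at k=4 before rhs at j=5)
  i=5: ✓ (rhs at j=5)
  i=6: ✗ (lhs fails at k=6 before rhs at j=7)
  i=7: ✓ (rhs at j=7)
  i=8: ✓ (rhs at j=8)
  i=9: ✗ (no rhs in [9,11])
  i=10: ✗ (lhs fails at k=10 before rhs at j=12)

1, 3, 5, 7, 8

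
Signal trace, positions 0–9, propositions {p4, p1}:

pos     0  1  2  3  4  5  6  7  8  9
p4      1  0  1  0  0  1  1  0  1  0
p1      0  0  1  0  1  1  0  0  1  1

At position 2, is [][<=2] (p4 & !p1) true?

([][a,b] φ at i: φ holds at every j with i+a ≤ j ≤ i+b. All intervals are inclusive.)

No

Check (p4 & !p1) at every j in [2,4]:
  j=2: false
  j=3: false
  j=4: false
Fails at j=2 → formula fails.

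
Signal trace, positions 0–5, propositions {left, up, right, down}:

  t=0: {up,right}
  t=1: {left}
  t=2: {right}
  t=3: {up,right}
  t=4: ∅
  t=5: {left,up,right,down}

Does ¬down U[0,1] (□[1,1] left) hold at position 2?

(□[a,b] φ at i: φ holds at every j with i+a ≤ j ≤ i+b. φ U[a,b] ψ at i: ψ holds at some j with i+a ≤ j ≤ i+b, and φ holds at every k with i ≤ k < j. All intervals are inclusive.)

False

Need some j in [2,3] with □[1,1] left, and ¬down at every k in [2,j-1].
  j=2: □[1,1] left — fails at 3.
  j=3: □[1,1] left — fails at 4.
No j in the window works → until fails.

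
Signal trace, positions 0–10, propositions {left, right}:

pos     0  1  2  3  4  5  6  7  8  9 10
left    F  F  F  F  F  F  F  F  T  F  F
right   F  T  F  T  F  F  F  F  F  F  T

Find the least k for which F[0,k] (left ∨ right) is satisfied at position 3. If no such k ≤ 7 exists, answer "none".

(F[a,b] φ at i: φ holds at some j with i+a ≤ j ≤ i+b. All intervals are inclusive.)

Scan j = 3,4,… for (left ∨ right):
  j=3: holds
First hit at j=3, so smallest k = 3-3 = 0.

0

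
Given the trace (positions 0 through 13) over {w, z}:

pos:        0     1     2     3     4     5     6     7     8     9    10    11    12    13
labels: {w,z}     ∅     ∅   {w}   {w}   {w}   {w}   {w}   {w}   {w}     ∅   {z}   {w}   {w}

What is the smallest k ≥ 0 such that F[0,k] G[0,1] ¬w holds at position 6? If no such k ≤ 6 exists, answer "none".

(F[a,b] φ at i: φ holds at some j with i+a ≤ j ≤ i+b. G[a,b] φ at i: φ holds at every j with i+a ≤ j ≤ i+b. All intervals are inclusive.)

Scan j = 6,7,… for G[0,1] ¬w:
  j=6: fails
  j=7: fails
  j=8: fails
  j=9: fails
  j=10: holds
First hit at j=10, so smallest k = 10-6 = 4.

4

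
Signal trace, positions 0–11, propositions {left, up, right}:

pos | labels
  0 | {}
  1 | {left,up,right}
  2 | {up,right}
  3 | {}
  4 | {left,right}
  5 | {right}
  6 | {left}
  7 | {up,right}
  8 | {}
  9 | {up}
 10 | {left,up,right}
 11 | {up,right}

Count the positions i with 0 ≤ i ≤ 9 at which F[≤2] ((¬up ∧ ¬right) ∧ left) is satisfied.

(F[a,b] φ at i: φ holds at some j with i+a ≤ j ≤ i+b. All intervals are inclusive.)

Evaluate at each i in [0,9]:
  i=0: ✗ (none in [0,2])
  i=1: ✗ (none in [1,3])
  i=2: ✗ (none in [2,4])
  i=3: ✗ (none in [3,5])
  i=4: ✓ (witness j=6)
  i=5: ✓ (witness j=6)
  i=6: ✓ (witness j=6)
  i=7: ✗ (none in [7,9])
  i=8: ✗ (none in [8,10])
  i=9: ✗ (none in [9,11])
Positions where it holds: {4, 5, 6} → 3.

3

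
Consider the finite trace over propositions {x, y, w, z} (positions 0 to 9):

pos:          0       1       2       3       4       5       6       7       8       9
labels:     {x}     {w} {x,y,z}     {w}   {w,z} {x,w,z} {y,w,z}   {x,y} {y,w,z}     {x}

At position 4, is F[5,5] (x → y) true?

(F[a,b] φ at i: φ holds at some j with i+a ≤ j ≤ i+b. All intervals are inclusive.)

Check (x → y) at each j in [9,9]:
  j=9: false
No position in the window satisfies it → formula fails.

Does not hold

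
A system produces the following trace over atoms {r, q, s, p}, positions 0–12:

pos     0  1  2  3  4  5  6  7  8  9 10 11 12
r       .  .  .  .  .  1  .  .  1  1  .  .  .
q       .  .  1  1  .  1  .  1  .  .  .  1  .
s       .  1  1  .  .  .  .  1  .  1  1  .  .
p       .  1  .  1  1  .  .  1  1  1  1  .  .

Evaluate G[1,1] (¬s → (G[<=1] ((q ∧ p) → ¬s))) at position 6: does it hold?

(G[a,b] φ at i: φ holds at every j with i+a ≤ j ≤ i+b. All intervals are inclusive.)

Check (¬s → (G[<=1] ((q ∧ p) → ¬s))) at every j in [7,7]:
  j=7: antecedent false → ✓
All positions satisfy it → formula holds.

Yes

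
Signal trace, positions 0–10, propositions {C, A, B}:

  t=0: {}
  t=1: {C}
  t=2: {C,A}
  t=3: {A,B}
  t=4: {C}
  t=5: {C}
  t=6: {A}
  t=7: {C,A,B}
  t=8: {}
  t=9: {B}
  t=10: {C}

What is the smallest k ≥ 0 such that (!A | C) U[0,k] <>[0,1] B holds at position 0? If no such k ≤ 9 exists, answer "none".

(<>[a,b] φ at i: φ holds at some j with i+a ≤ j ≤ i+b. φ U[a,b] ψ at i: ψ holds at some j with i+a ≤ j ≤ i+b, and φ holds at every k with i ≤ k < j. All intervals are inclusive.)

Need earliest j ≥ 0 with <>[0,1] B, and (!A | C) at every k in [0,j-1].
  j=0: rhs fails.
  j=1: rhs fails.
  j=2: rhs holds; lhs holds on [0,1]. k = 2.

2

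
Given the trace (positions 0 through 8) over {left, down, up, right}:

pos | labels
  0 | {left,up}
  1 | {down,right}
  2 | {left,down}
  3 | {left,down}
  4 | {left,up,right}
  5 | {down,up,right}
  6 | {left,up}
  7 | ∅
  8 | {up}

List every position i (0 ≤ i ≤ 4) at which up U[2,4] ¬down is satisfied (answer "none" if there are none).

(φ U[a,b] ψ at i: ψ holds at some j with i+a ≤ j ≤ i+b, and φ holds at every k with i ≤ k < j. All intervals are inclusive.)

4

Evaluate at each i in [0,4]:
  i=0: ✗ (lhs fails at k=1 before rhs at j=4)
  i=1: ✗ (lhs fails at k=1 before rhs at j=4)
  i=2: ✗ (lhs fails at k=2 before rhs at j=4)
  i=3: ✗ (lhs fails at k=3 before rhs at j=6)
  i=4: ✓ (rhs at j=6; lhs holds on [4,5])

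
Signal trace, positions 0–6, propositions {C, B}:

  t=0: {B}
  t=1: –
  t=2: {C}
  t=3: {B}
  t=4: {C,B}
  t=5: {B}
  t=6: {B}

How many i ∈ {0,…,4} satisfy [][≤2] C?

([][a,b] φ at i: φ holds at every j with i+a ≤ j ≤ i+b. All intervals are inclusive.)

Evaluate at each i in [0,4]:
  i=0: ✗ (fails at j=0)
  i=1: ✗ (fails at j=1)
  i=2: ✗ (fails at j=3)
  i=3: ✗ (fails at j=3)
  i=4: ✗ (fails at j=5)
Positions where it holds: {} → 0.

0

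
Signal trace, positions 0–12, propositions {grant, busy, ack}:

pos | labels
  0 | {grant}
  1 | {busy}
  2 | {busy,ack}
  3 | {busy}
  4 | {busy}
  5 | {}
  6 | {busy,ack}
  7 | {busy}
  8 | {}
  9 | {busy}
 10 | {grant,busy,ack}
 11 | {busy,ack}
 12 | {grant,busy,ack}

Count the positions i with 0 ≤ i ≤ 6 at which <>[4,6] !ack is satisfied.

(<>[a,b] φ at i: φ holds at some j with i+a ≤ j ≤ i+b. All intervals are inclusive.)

Evaluate at each i in [0,6]:
  i=0: ✓ (witness j=4)
  i=1: ✓ (witness j=5)
  i=2: ✓ (witness j=7)
  i=3: ✓ (witness j=7)
  i=4: ✓ (witness j=8)
  i=5: ✓ (witness j=9)
  i=6: ✗ (none in [10,12])
Positions where it holds: {0, 1, 2, 3, 4, 5} → 6.

6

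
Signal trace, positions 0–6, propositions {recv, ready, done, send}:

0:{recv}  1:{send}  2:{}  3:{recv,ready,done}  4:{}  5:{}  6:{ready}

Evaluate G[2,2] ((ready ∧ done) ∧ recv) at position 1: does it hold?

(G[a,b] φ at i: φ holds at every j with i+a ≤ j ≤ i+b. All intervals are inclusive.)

Check ((ready ∧ done) ∧ recv) at every j in [3,3]:
  j=3: true
All positions satisfy it → formula holds.

True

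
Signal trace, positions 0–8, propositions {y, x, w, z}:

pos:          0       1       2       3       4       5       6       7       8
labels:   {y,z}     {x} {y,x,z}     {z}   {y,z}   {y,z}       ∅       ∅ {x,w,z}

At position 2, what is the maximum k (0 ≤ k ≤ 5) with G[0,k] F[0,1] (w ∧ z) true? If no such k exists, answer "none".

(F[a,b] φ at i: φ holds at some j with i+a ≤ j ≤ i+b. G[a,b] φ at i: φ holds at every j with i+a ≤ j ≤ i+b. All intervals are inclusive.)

none

F[0,1] (w ∧ z) must hold from j=2 onward; find where it first fails.
  j=2: fails → no k works.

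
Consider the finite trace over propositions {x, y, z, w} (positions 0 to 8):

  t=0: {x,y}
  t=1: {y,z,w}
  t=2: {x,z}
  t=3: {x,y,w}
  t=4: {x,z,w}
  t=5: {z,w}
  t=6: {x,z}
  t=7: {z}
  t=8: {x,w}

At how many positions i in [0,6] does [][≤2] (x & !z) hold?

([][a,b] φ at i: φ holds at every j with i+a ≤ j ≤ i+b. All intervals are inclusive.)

Evaluate at each i in [0,6]:
  i=0: ✗ (fails at j=1)
  i=1: ✗ (fails at j=1)
  i=2: ✗ (fails at j=2)
  i=3: ✗ (fails at j=4)
  i=4: ✗ (fails at j=4)
  i=5: ✗ (fails at j=5)
  i=6: ✗ (fails at j=6)
Positions where it holds: {} → 0.

0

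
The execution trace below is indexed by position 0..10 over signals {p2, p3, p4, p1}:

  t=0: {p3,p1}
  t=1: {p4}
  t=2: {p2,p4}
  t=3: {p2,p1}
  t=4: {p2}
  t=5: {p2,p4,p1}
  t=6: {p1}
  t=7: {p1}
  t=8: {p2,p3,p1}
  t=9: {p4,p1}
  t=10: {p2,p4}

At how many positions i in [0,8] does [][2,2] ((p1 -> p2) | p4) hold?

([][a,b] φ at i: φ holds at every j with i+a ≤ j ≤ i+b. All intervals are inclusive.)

Evaluate at each i in [0,8]:
  i=0: ✓ (all of [2,2])
  i=1: ✓ (all of [3,3])
  i=2: ✓ (all of [4,4])
  i=3: ✓ (all of [5,5])
  i=4: ✗ (fails at j=6)
  i=5: ✗ (fails at j=7)
  i=6: ✓ (all of [8,8])
  i=7: ✓ (all of [9,9])
  i=8: ✓ (all of [10,10])
Positions where it holds: {0, 1, 2, 3, 6, 7, 8} → 7.

7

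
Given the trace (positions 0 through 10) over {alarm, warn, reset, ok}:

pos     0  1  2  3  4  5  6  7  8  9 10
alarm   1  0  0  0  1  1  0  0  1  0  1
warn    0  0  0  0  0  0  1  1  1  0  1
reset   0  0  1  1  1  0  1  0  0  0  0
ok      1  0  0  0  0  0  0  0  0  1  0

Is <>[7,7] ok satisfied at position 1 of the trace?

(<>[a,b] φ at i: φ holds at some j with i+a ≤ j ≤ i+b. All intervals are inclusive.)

Does not hold

Check ok at each j in [8,8]:
  j=8: false
No position in the window satisfies it → formula fails.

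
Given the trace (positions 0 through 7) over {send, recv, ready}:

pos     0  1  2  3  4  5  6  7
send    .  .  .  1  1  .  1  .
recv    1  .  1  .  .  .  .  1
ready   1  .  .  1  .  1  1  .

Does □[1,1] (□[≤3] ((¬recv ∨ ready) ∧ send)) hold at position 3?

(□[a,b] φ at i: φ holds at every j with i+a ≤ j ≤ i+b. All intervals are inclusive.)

Check □[≤3] ((¬recv ∨ ready) ∧ send) at every j in [4,4]:
  j=4: fails at 5
Fails at j=4 → formula fails.

Does not hold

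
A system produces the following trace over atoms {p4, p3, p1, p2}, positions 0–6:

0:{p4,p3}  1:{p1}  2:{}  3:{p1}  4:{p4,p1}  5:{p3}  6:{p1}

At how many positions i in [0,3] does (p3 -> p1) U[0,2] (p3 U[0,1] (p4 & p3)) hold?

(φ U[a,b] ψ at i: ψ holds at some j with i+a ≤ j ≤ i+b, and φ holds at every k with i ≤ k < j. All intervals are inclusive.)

Evaluate at each i in [0,3]:
  i=0: ✓ (rhs at j=0)
  i=1: ✗ (no rhs in [1,3])
  i=2: ✗ (no rhs in [2,4])
  i=3: ✗ (no rhs in [3,5])
Positions where it holds: {0} → 1.

1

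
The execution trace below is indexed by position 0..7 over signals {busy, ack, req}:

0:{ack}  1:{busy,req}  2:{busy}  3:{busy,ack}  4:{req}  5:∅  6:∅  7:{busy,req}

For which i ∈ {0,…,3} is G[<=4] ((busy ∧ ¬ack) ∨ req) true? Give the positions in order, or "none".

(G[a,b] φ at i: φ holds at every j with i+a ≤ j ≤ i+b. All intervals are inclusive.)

Evaluate at each i in [0,3]:
  i=0: ✗ (fails at j=0)
  i=1: ✗ (fails at j=3)
  i=2: ✗ (fails at j=3)
  i=3: ✗ (fails at j=3)

none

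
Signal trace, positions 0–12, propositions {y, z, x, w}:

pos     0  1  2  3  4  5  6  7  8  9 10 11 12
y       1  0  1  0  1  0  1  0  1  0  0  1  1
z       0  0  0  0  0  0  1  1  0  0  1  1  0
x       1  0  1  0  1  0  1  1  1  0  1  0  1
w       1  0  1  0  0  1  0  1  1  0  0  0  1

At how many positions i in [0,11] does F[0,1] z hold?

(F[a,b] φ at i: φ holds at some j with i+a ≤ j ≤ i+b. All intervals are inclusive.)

Evaluate at each i in [0,11]:
  i=0: ✗ (none in [0,1])
  i=1: ✗ (none in [1,2])
  i=2: ✗ (none in [2,3])
  i=3: ✗ (none in [3,4])
  i=4: ✗ (none in [4,5])
  i=5: ✓ (witness j=6)
  i=6: ✓ (witness j=6)
  i=7: ✓ (witness j=7)
  i=8: ✗ (none in [8,9])
  i=9: ✓ (witness j=10)
  i=10: ✓ (witness j=10)
  i=11: ✓ (witness j=11)
Positions where it holds: {5, 6, 7, 9, 10, 11} → 6.

6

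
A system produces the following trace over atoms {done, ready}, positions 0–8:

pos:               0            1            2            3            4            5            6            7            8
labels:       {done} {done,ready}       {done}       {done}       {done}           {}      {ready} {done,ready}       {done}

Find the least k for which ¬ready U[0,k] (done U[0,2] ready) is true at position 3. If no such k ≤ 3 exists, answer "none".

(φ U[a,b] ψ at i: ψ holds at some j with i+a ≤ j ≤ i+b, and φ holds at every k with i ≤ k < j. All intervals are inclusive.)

Need earliest j ≥ 3 with (done U[0,2] ready), and ¬ready at every k in [3,j-1].
  j=3: rhs fails.
  j=4: rhs fails.
  j=5: rhs fails.
  j=6: rhs holds; lhs holds on [3,5]. k = 3.

3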